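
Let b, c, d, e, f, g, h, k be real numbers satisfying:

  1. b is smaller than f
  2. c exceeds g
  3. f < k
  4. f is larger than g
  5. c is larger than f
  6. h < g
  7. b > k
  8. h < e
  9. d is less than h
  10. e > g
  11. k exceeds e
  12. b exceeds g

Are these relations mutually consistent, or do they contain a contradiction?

inconsistent

We have f < k stated directly, yet also k < b < f by chaining the others — so k < f. Contradiction.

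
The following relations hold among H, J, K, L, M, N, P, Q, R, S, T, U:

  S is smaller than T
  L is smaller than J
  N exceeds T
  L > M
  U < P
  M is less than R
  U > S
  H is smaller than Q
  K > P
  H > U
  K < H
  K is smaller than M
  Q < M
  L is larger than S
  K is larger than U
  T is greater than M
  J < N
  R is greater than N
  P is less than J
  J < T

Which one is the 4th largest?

J

Chaining the given pairs: S < U < P < K < H < Q < M < L < J < T < N < R.
The 4th largest is J.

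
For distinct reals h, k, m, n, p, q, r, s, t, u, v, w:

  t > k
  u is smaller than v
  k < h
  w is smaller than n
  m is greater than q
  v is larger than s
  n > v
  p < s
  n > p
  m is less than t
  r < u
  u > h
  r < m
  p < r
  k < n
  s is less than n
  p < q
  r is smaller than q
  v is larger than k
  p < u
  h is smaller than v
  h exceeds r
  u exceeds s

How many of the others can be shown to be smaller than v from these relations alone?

The elements the relations force below v are p, r, s, k, h, u — no chain reaches any other.
That is 6.

6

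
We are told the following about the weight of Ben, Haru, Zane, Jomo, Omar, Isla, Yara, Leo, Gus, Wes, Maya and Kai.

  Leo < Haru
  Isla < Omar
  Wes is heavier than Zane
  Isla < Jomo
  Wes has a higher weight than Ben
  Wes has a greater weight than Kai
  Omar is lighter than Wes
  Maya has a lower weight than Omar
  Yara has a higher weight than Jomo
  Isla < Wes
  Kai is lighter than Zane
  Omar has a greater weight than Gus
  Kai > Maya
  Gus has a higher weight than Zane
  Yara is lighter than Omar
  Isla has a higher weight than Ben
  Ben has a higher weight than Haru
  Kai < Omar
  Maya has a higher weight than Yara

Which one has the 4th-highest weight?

Zane

The consecutive relations fix a unique order: Leo < Haru < Ben < Isla < Jomo < Yara < Maya < Kai < Zane < Gus < Omar < Wes.
Counting 4 from the largest end gives Zane.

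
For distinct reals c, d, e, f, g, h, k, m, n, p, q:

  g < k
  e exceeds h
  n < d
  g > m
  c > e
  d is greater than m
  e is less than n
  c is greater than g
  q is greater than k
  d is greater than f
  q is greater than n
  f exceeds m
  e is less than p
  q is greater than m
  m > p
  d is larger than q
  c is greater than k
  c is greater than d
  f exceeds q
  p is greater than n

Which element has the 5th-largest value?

k

Chaining the given pairs: h < e < n < p < m < g < k < q < f < d < c.
Counting 5 from the largest end gives k.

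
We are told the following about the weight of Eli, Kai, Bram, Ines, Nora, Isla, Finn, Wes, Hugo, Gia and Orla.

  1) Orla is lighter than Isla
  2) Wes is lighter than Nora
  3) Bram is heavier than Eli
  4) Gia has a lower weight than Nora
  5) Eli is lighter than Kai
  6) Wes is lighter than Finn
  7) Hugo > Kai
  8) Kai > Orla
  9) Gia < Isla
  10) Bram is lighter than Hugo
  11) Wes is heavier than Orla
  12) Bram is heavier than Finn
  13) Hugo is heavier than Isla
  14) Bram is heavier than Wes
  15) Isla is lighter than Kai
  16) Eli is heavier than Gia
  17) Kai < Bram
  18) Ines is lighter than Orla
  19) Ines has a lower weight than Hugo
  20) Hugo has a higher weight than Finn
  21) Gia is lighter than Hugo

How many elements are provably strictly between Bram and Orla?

4

Chaining upward from Orla reaches: Isla, Wes, Finn, Kai, Hugo, Nora.
Chaining downward from Bram reaches: Ines, Gia, Isla, Wes, Eli, Finn, Kai.
Strictly between Orla and Bram are those in both lists: Isla, Wes, Finn, Kai — 4 elements.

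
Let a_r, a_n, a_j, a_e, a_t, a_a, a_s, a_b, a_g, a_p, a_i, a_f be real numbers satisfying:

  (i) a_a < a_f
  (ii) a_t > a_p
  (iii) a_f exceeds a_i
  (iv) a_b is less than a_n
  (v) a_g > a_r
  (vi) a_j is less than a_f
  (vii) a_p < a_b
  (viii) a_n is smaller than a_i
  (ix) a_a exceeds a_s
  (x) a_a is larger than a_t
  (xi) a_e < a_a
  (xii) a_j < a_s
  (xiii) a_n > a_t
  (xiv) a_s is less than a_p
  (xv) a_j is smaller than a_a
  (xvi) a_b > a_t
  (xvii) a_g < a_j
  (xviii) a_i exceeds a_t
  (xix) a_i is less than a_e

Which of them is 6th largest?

Chaining the given pairs: a_r < a_g < a_j < a_s < a_p < a_t < a_b < a_n < a_i < a_e < a_a < a_f.
The 6th largest is a_b.

a_b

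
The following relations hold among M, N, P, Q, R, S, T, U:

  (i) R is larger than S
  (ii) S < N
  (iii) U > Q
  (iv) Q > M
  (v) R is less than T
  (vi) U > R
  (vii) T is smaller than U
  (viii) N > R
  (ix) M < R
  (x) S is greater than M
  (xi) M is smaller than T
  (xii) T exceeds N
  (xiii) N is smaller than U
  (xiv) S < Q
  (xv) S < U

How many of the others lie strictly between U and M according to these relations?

5

The relations place M below U. An element lies strictly between them when it is forced above M and also forced below U.
Above M: {S, R, N, Q, T}. Below U: {S, R, N, Q, T}.
Intersection: {S, R, N, Q, T} — 5.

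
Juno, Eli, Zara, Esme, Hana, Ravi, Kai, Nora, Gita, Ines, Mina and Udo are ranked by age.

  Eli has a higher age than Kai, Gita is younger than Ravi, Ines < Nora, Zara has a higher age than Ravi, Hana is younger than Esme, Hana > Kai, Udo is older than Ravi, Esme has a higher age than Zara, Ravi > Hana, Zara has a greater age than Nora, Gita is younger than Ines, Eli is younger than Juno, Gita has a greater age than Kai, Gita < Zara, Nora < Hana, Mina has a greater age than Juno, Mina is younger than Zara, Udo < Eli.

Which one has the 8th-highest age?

The consecutive relations fix a unique order: Kai < Gita < Ines < Nora < Hana < Ravi < Udo < Eli < Juno < Mina < Zara < Esme.
The 8th largest is Hana.

Hana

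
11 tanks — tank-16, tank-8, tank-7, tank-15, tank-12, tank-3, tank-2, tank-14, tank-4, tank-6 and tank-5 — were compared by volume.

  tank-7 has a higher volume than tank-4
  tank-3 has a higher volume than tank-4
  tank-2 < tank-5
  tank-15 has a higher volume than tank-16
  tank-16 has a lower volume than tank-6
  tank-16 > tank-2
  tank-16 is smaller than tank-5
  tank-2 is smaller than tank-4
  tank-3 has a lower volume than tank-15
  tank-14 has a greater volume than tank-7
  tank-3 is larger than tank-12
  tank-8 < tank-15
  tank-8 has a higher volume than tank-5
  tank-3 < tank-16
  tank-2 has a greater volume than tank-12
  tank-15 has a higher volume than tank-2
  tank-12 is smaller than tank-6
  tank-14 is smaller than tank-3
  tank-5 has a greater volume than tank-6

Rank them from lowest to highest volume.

The consecutive links are each given: tank-12 < tank-2; tank-2 < tank-4; tank-4 < tank-7; tank-7 < tank-14; tank-14 < tank-3; tank-3 < tank-16; tank-16 < tank-6; tank-6 < tank-5; tank-5 < tank-8; tank-8 < tank-15.

tank-12 < tank-2 < tank-4 < tank-7 < tank-14 < tank-3 < tank-16 < tank-6 < tank-5 < tank-8 < tank-15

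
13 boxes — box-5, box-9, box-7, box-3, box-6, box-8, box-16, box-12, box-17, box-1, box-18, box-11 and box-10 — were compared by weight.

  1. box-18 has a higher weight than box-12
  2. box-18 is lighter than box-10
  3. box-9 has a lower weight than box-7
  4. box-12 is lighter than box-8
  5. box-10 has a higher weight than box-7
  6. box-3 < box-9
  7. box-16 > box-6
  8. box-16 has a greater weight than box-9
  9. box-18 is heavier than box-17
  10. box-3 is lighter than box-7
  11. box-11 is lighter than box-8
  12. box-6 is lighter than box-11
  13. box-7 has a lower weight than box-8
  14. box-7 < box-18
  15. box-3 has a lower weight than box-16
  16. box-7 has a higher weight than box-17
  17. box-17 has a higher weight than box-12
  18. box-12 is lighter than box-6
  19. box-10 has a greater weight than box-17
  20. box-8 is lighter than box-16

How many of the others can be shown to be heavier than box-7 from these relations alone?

4

Directly above box-7: box-18, box-10, box-8.
One step further: box-16 (4 so far).
Nothing else is reachable above box-7; 4 in all.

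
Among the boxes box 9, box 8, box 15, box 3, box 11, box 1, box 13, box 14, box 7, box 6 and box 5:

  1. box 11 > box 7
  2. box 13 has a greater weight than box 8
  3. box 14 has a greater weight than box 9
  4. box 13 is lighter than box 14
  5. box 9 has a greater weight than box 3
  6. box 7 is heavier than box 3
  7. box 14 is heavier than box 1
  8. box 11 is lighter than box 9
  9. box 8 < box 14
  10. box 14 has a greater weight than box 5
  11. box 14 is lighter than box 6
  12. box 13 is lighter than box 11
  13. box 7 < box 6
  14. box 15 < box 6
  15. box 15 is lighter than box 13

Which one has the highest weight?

Chaining downward from box 6: directly below it, box 15, box 7, box 14; then box 3, box 8, box 13, box 5, box 1, box 9; then box 11.
That covers every other element, and nothing is given above box 6, so box 6 is the highest weight.

box 6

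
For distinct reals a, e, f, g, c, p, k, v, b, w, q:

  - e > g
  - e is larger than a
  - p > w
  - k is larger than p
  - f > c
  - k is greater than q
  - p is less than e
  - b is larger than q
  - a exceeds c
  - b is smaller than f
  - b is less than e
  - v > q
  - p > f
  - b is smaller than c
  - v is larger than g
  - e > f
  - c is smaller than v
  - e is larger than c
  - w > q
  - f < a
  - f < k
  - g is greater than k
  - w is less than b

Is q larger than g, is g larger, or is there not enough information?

q < w and w < b give q < b.
With b < c: q < w < b < c.
Then c < f extends the chain to f.
Then f < p extends the chain to p.
Then p < k extends the chain to k.
With k < g: q < w < b < c < f < p < k < g.
So g is larger.

g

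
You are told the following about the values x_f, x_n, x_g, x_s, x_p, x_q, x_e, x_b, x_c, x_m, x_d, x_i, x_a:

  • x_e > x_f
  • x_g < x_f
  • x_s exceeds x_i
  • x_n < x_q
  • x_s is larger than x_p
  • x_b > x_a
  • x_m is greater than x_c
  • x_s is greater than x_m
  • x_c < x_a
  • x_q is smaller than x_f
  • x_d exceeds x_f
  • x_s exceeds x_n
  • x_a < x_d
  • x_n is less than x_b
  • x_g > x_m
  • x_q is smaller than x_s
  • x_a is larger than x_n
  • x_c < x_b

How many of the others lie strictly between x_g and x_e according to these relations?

The relations place x_g below x_e. An element lies strictly between them when it is forced above x_g and also forced below x_e.
Above x_g: {x_f, x_d}. Below x_e: {x_c, x_m, x_n, x_q, x_f}.
Intersection: {x_f} — 1.

1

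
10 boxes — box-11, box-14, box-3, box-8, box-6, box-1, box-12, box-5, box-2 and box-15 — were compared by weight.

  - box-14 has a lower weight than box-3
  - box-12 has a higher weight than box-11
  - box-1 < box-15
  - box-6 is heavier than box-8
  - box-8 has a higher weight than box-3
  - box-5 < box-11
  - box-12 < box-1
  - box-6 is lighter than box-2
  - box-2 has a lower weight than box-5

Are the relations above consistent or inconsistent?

consistent

The single ordering box-14 < box-3 < box-8 < box-6 < box-2 < box-5 < box-11 < box-12 < box-1 < box-15 satisfies every listed relation, so no contradiction arises.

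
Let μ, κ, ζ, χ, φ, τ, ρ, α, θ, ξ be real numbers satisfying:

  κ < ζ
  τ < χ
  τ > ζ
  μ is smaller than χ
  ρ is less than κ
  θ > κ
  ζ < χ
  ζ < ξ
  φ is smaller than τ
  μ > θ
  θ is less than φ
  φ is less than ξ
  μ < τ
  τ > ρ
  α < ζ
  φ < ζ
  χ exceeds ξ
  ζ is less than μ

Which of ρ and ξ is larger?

ξ

ρ < κ and κ < θ give ρ < θ.
With θ < φ: ρ < κ < θ < φ.
Then φ < ζ extends the chain to ζ.
Then ζ < ξ extends the chain to ξ.
So ρ < ξ; ξ is the larger of the two.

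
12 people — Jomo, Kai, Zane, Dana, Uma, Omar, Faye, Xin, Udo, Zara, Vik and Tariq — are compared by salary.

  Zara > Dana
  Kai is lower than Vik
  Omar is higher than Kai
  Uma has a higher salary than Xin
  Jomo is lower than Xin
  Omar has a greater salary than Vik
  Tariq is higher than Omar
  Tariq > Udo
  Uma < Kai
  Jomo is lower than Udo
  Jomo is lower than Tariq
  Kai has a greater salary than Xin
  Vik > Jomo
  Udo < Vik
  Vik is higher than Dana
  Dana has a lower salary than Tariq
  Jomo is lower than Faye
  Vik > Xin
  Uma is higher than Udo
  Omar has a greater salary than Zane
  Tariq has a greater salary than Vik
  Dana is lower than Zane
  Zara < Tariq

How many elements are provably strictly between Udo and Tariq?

Chaining upward from Udo reaches: Uma, Kai, Vik, Omar.
Chaining downward from Tariq reaches: Jomo, Dana, Xin, Zane, Uma, Kai, Vik, Omar, Zara.
Strictly between Udo and Tariq are those in both lists: Uma, Kai, Vik, Omar — 4 elements.

4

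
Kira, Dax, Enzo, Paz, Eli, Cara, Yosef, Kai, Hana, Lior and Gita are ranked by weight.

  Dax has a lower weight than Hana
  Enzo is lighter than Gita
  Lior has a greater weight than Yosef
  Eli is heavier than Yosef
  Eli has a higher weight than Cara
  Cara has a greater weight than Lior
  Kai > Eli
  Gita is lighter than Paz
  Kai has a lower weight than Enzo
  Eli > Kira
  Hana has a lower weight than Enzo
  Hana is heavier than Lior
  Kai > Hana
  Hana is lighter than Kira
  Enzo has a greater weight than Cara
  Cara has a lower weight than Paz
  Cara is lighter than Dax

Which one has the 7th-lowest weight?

The consecutive relations fix a unique order: Yosef < Lior < Cara < Dax < Hana < Kira < Eli < Kai < Enzo < Gita < Paz.
The 7th smallest is Eli.

Eli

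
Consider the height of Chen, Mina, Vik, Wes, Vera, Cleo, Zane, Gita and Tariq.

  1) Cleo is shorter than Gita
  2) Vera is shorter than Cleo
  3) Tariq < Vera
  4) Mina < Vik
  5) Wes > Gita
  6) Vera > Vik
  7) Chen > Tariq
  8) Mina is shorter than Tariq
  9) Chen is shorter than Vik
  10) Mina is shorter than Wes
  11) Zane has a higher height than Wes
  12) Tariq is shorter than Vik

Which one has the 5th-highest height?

Chaining the given pairs: Mina < Tariq < Chen < Vik < Vera < Cleo < Gita < Wes < Zane.
Counting 5 from the largest end gives Vera.

Vera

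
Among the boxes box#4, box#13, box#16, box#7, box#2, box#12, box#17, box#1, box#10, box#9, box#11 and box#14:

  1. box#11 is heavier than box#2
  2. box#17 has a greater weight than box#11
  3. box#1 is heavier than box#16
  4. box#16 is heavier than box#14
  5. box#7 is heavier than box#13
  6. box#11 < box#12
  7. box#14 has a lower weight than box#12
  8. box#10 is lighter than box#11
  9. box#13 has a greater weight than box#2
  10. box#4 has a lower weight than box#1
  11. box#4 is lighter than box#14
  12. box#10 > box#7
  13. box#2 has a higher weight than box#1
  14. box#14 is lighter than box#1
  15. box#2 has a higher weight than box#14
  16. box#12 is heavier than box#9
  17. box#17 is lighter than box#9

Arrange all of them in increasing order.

The consecutive links are each given: box#4 < box#14; box#14 < box#16; box#16 < box#1; box#1 < box#2; box#2 < box#13; box#13 < box#7; box#7 < box#10; box#10 < box#11; box#11 < box#17; box#17 < box#9; box#9 < box#12.

box#4 < box#14 < box#16 < box#1 < box#2 < box#13 < box#7 < box#10 < box#11 < box#17 < box#9 < box#12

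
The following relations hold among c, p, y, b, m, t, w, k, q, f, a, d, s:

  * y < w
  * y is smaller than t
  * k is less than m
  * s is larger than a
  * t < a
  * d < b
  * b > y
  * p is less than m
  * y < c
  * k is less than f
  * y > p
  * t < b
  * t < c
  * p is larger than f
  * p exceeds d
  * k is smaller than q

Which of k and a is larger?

Link the given pairs in sequence: k < f; f < p; p < y; y < t; t < a.
Together: k < f < p < y < t < a.
So k < a; a is the larger of the two.

a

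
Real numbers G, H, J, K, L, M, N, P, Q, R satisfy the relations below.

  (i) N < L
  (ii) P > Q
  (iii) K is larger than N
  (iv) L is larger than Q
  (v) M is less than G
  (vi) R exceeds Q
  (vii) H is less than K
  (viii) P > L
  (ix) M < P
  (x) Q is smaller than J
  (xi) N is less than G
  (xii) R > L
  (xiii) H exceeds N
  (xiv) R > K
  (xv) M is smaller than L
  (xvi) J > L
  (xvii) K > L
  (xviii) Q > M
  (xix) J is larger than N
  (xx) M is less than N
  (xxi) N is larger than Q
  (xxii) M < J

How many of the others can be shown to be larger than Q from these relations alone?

8

From Q the given relations immediately reach N, L, P, J, R.
From those, H, G, K — 8 in total.
No other element is forced above Q by the given relations, so the count is 8.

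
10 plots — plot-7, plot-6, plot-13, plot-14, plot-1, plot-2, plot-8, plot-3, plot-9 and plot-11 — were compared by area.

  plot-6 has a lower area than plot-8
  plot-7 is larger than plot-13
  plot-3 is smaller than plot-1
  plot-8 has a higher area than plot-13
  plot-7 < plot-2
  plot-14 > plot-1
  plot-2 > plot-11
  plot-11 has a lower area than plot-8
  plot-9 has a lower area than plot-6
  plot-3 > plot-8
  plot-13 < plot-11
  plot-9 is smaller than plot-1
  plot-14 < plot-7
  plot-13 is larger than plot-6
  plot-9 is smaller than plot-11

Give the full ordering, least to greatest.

The consecutive links are each given: plot-9 < plot-6; plot-6 < plot-13; plot-13 < plot-11; plot-11 < plot-8; plot-8 < plot-3; plot-3 < plot-1; plot-1 < plot-14; plot-14 < plot-7; plot-7 < plot-2.

plot-9 < plot-6 < plot-13 < plot-11 < plot-8 < plot-3 < plot-1 < plot-14 < plot-7 < plot-2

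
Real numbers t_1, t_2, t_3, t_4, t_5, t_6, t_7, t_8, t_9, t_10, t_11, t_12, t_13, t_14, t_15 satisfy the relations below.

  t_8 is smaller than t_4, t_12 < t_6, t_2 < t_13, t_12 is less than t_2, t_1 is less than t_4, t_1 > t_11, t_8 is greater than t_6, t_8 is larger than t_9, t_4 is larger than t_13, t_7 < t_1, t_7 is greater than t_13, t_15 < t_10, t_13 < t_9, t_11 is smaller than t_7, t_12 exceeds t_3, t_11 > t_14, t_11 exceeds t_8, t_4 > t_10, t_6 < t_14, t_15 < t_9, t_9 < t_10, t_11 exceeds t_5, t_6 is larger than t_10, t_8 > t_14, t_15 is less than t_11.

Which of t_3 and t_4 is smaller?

t_3

t_3 < t_12 and t_12 < t_2 give t_3 < t_2.
Then t_2 < t_13 extends the chain to t_13.
Then t_13 < t_9 extends the chain to t_9.
With t_9 < t_10: t_3 < t_12 < t_2 < t_13 < t_9 < t_10.
Then t_10 < t_6 extends the chain to t_6.
Then t_6 < t_14 extends the chain to t_14.
Then t_14 < t_8 extends the chain to t_8.
With t_8 < t_11: t_3 < t_12 < t_2 < t_13 < t_9 < t_10 < t_6 < t_14 < t_8 < t_11.
Then t_11 < t_7 extends the chain to t_7.
Then t_7 < t_1 extends the chain to t_1.
Then t_1 < t_4 extends the chain to t_4.
So t_3 < t_4; t_3 is the smaller of the two.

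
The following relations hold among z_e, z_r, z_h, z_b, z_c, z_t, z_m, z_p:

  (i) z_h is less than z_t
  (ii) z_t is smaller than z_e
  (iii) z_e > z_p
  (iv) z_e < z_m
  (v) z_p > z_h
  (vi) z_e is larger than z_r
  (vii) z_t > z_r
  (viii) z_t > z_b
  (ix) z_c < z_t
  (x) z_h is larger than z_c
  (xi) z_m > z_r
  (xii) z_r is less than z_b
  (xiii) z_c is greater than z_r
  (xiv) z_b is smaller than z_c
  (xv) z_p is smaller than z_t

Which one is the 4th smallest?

The consecutive relations fix a unique order: z_r < z_b < z_c < z_h < z_p < z_t < z_e < z_m.
The 4th smallest is z_h.

z_h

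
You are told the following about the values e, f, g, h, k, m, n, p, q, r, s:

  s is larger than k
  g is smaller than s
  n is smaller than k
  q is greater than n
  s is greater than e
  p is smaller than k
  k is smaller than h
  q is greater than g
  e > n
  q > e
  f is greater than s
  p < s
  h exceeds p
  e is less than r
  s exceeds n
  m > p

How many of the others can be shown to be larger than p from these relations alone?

The elements the relations force above p are k, m, s, h, f — no chain reaches any other.
That is 5.

5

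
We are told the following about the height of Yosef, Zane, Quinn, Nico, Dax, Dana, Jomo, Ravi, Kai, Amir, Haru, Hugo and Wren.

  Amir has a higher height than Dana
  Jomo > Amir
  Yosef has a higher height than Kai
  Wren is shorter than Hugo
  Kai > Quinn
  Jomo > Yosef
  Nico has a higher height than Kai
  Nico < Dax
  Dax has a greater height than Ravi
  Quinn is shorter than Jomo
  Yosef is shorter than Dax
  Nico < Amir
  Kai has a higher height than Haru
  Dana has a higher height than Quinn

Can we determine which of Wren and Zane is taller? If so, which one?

undetermined

Following every chain through Wren: above Wren we get Hugo.
Zane is not reached, and no chain runs the other way from Zane to Wren.
So the given relations leave the order of Wren and Zane undetermined.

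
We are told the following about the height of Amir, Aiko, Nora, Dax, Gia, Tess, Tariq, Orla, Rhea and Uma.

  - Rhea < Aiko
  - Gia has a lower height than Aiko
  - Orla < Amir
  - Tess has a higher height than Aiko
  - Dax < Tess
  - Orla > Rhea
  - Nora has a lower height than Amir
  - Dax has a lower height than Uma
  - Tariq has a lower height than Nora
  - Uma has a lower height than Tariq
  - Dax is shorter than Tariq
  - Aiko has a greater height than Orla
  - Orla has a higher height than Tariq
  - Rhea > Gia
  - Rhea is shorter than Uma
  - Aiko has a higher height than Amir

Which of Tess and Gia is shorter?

Gia < Rhea and Rhea < Uma give Gia < Uma.
Then Uma < Tariq extends the chain to Tariq.
With Tariq < Orla: Gia < Rhea < Uma < Tariq < Orla.
Then Orla < Amir extends the chain to Amir.
With Amir < Aiko: Gia < Rhea < Uma < Tariq < Orla < Amir < Aiko.
Then Aiko < Tess extends the chain to Tess.
So Gia < Tess; Gia is the shorter of the two.

Gia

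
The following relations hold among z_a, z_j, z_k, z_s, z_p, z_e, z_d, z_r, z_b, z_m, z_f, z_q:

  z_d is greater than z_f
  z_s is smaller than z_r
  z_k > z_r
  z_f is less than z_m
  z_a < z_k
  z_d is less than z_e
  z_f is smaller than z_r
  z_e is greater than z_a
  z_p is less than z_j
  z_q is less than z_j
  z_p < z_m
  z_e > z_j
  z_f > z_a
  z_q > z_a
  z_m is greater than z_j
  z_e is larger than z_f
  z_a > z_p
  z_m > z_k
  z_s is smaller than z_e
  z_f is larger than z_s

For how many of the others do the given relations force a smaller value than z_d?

Directly below z_d: z_f.
One step further: z_s, z_a (3 so far).
One step further: z_p (4 so far).
No other element is forced below z_d by the given relations, so the count is 4.

4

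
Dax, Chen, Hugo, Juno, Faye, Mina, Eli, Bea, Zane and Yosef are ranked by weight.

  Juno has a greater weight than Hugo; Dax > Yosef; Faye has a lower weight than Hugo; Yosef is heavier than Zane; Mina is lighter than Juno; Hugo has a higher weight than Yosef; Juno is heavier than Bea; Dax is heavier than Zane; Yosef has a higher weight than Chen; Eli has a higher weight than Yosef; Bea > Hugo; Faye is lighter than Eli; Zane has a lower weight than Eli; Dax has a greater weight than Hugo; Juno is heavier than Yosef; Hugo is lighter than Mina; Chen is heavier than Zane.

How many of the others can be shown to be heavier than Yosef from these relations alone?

Directly above Yosef: Hugo, Dax, Eli, Juno.
One step further: Bea, Mina (6 so far).
No other element is forced above Yosef by the given relations, so the count is 6.

6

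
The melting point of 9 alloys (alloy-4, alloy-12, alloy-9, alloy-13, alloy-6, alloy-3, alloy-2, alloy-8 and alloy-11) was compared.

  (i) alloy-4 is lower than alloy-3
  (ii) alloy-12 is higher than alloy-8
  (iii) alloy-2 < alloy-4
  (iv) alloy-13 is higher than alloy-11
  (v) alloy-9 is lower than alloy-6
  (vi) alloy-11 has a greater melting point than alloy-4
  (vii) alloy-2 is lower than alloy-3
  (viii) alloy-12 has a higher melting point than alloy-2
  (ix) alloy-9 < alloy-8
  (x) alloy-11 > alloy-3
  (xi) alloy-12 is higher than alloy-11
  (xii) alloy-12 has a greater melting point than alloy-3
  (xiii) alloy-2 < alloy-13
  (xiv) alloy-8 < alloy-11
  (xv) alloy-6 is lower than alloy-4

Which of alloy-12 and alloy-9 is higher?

alloy-12

alloy-9 < alloy-6 < alloy-4 < alloy-3 < alloy-11 < alloy-12, by transitivity through alloy-6, alloy-4, alloy-3, alloy-11.
So alloy-9 < alloy-12; alloy-12 is the higher of the two.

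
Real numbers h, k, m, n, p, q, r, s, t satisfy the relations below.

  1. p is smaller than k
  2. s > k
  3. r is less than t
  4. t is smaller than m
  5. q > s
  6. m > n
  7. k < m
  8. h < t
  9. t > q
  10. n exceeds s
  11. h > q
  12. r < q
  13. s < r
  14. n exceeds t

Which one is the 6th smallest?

Chaining the given pairs: p < k < s < r < q < h < t < n < m.
The 6th smallest is h.

h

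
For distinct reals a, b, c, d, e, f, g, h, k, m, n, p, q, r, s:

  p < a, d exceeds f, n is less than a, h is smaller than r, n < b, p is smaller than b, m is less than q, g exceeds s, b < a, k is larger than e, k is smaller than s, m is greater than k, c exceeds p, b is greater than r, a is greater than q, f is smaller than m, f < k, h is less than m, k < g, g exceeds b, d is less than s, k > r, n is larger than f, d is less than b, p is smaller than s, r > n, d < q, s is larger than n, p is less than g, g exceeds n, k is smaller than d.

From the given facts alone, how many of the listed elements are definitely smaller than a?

11

The elements the relations force below a are f, n, h, e, p, r, k, m, d, b, q — no chain reaches any other.
That is 11.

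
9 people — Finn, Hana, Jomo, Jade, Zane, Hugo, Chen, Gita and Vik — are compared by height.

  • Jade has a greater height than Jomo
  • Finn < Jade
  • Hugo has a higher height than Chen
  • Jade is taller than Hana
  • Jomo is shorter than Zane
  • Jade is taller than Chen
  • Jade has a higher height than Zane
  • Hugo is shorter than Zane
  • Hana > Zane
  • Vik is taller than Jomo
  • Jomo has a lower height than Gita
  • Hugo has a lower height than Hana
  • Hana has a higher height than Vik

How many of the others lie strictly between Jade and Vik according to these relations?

1

Chaining upward from Vik reaches: Hana.
Chaining downward from Jade reaches: Jomo, Chen, Finn, Hugo, Zane, Hana.
Strictly between Vik and Jade are those in both lists: Hana — 1 element.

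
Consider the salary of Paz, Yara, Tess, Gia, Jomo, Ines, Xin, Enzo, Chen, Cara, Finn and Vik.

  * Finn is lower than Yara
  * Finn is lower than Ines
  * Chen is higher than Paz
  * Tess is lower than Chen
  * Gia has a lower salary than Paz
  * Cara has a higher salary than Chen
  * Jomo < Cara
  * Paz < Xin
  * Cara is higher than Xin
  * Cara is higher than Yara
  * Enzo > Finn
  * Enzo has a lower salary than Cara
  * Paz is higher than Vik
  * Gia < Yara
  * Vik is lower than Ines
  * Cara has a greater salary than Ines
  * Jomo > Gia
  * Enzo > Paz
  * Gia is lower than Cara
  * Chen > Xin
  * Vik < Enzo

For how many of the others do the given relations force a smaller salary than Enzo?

4

The elements the relations force below Enzo are Gia, Finn, Vik, Paz — no chain reaches any other.
That is 4.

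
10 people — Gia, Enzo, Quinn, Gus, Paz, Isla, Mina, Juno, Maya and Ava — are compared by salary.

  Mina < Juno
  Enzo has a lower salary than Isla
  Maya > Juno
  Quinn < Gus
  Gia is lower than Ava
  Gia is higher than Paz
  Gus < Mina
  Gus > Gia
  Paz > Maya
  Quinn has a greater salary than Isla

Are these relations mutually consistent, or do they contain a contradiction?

inconsistent

We have Gia < Gus stated directly, yet also Gus < Mina < Juno < Maya < Paz < Gia by chaining the others — so Gus < Gia. Contradiction.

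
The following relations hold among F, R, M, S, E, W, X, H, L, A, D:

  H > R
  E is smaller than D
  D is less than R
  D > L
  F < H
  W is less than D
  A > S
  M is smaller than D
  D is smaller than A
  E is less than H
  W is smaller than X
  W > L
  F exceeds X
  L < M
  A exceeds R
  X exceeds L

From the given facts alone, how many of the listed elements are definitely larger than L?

The elements the relations force above L are W, M, D, X, R, F, A, H — no chain reaches any other.
That is 8.

8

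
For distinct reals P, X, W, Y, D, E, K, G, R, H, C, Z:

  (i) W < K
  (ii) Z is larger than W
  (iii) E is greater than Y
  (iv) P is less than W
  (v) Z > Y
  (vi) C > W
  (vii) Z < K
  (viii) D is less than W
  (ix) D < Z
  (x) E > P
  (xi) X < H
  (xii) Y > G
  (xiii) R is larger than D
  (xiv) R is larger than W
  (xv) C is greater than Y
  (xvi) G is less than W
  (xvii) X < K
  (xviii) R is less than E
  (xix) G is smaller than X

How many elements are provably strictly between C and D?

Chaining upward from D reaches: W, R, Z, E, K.
Chaining downward from C reaches: P, G, Y, W.
Strictly between D and C are those in both lists: W — 1 element.

1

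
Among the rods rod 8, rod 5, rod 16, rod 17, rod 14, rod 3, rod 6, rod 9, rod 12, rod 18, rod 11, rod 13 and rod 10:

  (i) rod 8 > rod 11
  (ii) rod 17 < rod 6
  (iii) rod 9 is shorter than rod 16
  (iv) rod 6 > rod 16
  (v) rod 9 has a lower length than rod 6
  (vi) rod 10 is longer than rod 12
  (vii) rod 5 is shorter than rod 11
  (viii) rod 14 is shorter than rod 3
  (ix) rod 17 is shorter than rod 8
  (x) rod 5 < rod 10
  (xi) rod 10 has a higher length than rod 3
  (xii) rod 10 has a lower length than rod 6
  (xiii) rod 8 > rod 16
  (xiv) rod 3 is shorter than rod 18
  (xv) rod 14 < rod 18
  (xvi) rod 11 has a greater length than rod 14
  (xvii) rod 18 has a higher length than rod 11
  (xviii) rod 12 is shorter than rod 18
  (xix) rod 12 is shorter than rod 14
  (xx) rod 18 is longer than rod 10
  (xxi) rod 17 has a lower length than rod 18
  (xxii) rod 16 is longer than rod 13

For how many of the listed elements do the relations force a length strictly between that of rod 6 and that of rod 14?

The relations place rod 14 below rod 6. An element lies strictly between them when it is forced above rod 14 and also forced below rod 6.
Above rod 14: {rod 11, rod 3, rod 10, rod 8, rod 18}. Below rod 6: {rod 12, rod 17, rod 5, rod 9, rod 3, rod 13, rod 16, rod 10}.
Intersection: {rod 3, rod 10} — 2.

2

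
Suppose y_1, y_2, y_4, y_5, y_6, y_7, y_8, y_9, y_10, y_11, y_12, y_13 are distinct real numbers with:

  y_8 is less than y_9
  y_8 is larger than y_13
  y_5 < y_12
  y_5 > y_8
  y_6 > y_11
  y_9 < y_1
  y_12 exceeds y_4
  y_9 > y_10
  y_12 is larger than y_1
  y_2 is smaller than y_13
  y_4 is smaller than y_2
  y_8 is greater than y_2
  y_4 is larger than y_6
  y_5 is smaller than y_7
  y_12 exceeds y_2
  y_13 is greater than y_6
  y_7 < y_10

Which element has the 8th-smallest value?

y_7

The consecutive relations fix a unique order: y_11 < y_6 < y_4 < y_2 < y_13 < y_8 < y_5 < y_7 < y_10 < y_9 < y_1 < y_12.
The 8th smallest is y_7.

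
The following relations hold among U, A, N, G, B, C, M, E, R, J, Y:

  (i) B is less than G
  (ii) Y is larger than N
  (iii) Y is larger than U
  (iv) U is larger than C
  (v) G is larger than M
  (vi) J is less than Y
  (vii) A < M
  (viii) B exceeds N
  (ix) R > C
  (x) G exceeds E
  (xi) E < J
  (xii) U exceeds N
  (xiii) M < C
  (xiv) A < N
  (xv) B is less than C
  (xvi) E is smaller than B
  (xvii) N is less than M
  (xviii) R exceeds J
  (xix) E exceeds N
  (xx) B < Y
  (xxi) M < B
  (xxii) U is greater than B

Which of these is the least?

A

N is not least since A < N; E is not least since N < E; J is not least since E < J; M is not least since A < M; B is not least since E < B; C is not least since M < C; U is not least since B < U; G is not least since E < G; R is not least since J < R; Y is not least since J < Y.
Only A has nothing below it, so A is the least.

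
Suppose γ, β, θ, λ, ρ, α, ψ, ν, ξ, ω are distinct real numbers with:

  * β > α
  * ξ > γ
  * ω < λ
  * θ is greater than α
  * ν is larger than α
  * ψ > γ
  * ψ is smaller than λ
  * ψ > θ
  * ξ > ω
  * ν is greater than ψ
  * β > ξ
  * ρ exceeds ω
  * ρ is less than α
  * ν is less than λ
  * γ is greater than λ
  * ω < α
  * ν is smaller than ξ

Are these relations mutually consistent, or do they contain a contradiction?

Chaining the given relations yields ψ < ν < λ < γ, so ψ < γ. But one relation states γ < ψ. These cannot both hold.

inconsistent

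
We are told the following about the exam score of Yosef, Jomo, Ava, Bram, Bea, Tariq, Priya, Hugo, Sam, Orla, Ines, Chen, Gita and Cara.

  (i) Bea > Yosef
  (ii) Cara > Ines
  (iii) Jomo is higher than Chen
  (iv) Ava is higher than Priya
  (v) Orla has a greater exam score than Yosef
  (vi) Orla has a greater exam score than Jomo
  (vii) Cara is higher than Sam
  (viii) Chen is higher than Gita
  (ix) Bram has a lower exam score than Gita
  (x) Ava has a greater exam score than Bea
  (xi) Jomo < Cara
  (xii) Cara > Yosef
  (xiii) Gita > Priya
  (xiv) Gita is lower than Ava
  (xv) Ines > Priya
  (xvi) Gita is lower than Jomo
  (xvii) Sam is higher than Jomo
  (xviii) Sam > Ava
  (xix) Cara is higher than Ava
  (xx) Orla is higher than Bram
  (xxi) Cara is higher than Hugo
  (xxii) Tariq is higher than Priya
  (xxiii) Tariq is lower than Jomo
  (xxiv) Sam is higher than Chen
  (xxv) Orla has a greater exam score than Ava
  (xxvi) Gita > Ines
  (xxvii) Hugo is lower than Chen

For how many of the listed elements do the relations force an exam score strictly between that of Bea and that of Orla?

1

The relations place Bea below Orla. An element lies strictly between them when it is forced above Bea and also forced below Orla.
Above Bea: {Ava, Sam, Cara}. Below Orla: {Priya, Yosef, Ines, Bram, Hugo, Gita, Chen, Tariq, Jomo, Ava}.
Intersection: {Ava} — 1.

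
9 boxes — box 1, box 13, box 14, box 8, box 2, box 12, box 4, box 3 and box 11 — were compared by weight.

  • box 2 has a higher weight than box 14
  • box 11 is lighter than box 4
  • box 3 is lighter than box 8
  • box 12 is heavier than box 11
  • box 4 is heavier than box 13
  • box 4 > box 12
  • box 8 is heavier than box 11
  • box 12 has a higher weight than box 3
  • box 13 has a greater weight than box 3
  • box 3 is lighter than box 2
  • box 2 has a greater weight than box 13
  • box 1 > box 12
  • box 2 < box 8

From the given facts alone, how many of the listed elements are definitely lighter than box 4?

4

The elements the relations force below box 4 are box 11, box 3, box 12, box 13 — no chain reaches any other.
That is 4.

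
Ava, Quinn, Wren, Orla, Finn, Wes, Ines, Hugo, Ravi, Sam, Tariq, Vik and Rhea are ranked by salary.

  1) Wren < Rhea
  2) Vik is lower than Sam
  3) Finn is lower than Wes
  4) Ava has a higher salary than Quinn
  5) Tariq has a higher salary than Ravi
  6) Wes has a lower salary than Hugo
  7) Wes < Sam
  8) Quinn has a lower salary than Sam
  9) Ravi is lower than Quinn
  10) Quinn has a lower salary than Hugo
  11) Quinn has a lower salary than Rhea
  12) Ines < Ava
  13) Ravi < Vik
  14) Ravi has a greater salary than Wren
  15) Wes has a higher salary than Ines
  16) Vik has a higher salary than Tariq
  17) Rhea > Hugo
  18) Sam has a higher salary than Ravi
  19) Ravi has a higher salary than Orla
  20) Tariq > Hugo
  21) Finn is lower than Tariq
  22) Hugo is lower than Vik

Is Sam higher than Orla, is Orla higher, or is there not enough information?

Orla < Ravi and Ravi < Quinn give Orla < Quinn.
With Quinn < Hugo: Orla < Ravi < Quinn < Hugo.
With Hugo < Tariq: Orla < Ravi < Quinn < Hugo < Tariq.
With Tariq < Vik: Orla < Ravi < Quinn < Hugo < Tariq < Vik.
With Vik < Sam: Orla < Ravi < Quinn < Hugo < Tariq < Vik < Sam.
So Sam is higher.

Sam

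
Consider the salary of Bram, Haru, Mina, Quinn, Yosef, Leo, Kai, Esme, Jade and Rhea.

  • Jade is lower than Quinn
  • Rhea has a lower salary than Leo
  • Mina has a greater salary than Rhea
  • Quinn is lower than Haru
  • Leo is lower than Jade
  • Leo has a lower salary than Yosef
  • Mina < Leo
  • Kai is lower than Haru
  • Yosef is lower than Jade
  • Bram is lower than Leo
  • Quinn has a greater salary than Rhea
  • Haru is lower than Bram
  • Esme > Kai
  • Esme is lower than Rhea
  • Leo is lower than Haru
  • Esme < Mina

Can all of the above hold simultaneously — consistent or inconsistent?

We have Bram < Leo stated directly, yet also Leo < Yosef < Jade < Quinn < Haru < Bram by chaining the others — so Leo < Bram. Contradiction.

inconsistent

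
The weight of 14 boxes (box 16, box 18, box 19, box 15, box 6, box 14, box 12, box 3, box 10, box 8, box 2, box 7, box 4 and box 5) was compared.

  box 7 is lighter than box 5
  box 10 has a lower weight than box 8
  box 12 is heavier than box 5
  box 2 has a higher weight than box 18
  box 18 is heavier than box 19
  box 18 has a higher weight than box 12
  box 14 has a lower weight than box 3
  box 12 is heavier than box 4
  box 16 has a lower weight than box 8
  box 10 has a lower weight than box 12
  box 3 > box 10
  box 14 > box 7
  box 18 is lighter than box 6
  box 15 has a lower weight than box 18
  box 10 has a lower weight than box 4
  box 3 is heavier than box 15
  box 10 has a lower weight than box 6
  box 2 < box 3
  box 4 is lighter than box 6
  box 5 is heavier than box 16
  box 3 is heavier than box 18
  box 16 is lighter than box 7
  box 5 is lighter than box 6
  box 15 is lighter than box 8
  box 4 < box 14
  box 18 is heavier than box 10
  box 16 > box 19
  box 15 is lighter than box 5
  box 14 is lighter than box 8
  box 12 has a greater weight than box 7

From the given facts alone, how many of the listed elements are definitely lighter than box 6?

Directly below box 6: box 10, box 4, box 5, box 18.
One step further: box 19, box 16, box 7, box 15, box 12 (9 so far).
No other element is forced below box 6 by the given relations, so the count is 9.

9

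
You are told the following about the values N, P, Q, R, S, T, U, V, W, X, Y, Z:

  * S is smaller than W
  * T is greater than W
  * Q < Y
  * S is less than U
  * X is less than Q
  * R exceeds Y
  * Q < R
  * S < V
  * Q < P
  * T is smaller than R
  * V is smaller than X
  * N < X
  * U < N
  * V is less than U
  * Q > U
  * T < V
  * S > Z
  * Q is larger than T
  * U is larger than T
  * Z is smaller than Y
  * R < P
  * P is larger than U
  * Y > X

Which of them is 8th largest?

V

Piecing the relations together gives one ordering: Z < S < W < T < V < U < N < X < Q < Y < R < P.
Counting 8 from the largest end gives V.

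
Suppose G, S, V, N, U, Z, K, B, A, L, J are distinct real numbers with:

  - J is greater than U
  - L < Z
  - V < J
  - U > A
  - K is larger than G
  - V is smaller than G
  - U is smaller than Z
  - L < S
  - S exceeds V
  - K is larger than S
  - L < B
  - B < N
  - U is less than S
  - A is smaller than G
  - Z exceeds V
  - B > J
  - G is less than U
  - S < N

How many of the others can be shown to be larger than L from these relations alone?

5

Directly above L: B, S, Z.
One step further: N, K (5 so far).
No other element is forced above L by the given relations, so the count is 5.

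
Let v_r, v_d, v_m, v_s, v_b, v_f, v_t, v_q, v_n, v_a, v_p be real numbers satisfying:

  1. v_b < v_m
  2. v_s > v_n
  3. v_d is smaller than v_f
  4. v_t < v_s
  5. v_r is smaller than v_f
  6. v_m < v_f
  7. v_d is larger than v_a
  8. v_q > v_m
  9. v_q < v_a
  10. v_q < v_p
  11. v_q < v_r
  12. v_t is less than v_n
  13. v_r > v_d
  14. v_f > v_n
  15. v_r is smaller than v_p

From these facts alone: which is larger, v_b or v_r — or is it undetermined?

v_b < v_m < v_q < v_a < v_d < v_r, by transitivity through v_m, v_q, v_a, v_d.
So v_r is larger.

v_r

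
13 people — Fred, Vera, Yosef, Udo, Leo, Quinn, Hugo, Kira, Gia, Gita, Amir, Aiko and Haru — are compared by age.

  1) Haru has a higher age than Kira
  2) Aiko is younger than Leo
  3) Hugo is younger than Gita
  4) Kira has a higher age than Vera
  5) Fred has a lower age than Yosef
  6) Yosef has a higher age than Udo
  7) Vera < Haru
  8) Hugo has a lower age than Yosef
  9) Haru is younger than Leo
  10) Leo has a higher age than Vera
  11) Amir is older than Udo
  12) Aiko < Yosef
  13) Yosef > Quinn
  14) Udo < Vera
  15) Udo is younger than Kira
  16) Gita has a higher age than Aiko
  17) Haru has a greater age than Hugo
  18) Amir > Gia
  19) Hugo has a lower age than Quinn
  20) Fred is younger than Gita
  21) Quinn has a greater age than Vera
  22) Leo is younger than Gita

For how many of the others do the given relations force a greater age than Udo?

8

The elements the relations force above Udo are Vera, Kira, Quinn, Haru, Yosef, Leo, Gita, Amir — no chain reaches any other.
That is 8.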